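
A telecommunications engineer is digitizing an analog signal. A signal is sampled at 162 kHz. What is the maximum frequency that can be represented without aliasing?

The maximum frequency that can be represented without aliasing
is the Nyquist frequency: f_max = f_s / 2 = 162 kHz / 2 = 81 kHz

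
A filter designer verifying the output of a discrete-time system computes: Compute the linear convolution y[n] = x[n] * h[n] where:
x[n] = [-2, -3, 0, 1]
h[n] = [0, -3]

y[n] = sum_k x[k]*h[n-k]. Output length = len(x) + len(h) - 1 = 4 + 2 - 1 = 5.
y[0] = -2*0 = 0
y[1] = -3*0 + -2*-3 = 6
y[2] = 0*0 + -3*-3 = 9
y[3] = 1*0 + 0*-3 = 0
y[4] = 1*-3 = -3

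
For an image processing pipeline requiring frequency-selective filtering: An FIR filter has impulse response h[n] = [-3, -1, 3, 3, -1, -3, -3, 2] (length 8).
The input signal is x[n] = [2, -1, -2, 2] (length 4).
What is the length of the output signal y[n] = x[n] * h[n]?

For linear convolution, the output length is:
len(y) = len(x) + len(h) - 1 = 4 + 8 - 1 = 11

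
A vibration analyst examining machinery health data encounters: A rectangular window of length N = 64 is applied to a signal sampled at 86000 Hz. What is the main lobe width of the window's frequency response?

For a rectangular window of length N,
the main lobe width in frequency is 2*f_s/N.
= 2*86000/64 = 5375/2 Hz
This determines the minimum frequency separation for resolving two sinusoids.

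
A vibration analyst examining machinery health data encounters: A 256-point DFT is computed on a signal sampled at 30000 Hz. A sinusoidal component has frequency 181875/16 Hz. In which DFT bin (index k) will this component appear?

DFT frequency resolution = f_s/N = 30000/256 = 1875/16 Hz
Bin index k = f_signal / resolution = 181875/16 / 1875/16 = 97
The signal frequency 181875/16 Hz falls in DFT bin k = 97.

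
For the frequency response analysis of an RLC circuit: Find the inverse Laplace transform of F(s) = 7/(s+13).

Standard pair: k/(s+a) <-> k*e^(-at)*u(t)
With k=7, a=13: f(t) = 7*e^(-13t)*u(t)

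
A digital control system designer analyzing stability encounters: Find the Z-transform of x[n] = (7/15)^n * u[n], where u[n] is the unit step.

The Z-transform of a^n * u[n] is z/(z-a) for |z| > |a|.
Here a = 7/15, so X(z) = z/(z - (7/15)) = 15z/(15z - 7)
ROC: |z| > 7/15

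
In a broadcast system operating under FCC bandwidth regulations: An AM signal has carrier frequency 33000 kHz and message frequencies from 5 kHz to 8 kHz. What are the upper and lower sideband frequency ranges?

Upper sideband (USB) = fc + [fm_low, fm_high] = 33000 + [5, 8] = [33005, 33008] kHz
Lower sideband (LSB) = fc - [fm_high, fm_low] = 33000 - [8, 5] = [32992, 32995] kHz
Total occupied spectrum: 32992 kHz to 33008 kHz (plus carrier at 33000 kHz)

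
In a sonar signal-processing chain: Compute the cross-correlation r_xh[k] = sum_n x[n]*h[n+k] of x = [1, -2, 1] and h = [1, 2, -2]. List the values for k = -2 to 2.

Both sequences indexed from 0 and zero outside their support.
Lags with overlap: k = -2 to 2.
  r_xh[-2] = x[2]*h[0] = 1
  r_xh[-1] = x[1]*h[0] + x[2]*h[1] = 0
  r_xh[0] = x[0]*h[0] + x[1]*h[1] + x[2]*h[2] = -5
  r_xh[1] = x[0]*h[1] + x[1]*h[2] = 6
  r_xh[2] = x[0]*h[2] = -2
r_xh = [1, 0, -5, 6, -2] (for k = -2, ..., 2)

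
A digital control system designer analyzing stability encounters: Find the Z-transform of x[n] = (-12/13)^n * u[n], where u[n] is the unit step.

The Z-transform of a^n * u[n] is z/(z-a) for |z| > |a|.
Here a = -12/13, so X(z) = z/(z - (-12/13)) = 13z/(13z + 12)
ROC: |z| > 12/13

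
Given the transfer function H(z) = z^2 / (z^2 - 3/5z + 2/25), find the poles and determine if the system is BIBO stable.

Poles are roots of the denominator: z^2 - 3/5z + 2/25 = 0.
Quadratic formula: z = [-(-3/5) +/- sqrt((-3/5)^2 - 4*(2/25))] / 2
Discriminant = 9/25 - 8/25 = 1/25; sqrt = 1/5.
z = (3/5 +/- 1/5) / 2 => z = 2/5 or z = 1/5.
|p1| = 1/5, |p2| = 2/5.
For BIBO stability, all poles must lie inside the unit circle (|p| < 1).
System is STABLE since both |p| < 1.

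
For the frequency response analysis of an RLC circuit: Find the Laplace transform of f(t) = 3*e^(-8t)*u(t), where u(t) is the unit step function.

Standard Laplace transform pair:
e^(-at)*u(t) <-> 1/(s+a)
With a = 8: L{3*e^(-8t)*u(t)} = 3/(s+8), ROC: Re(s) > -8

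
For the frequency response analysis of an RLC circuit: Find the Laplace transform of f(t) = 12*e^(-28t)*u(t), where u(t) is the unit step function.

Standard Laplace transform pair:
e^(-at)*u(t) <-> 1/(s+a)
With a = 28: L{12*e^(-28t)*u(t)} = 12/(s+28), ROC: Re(s) > -28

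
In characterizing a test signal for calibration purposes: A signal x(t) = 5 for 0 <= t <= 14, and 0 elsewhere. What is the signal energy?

Energy = integral of |x(t)|^2 dt over the signal duration
= 5^2 * 14 = 25 * 14 = 350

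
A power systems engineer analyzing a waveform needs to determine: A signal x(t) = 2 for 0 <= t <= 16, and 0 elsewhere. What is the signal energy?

Energy = integral of |x(t)|^2 dt over the signal duration
= 2^2 * 16 = 4 * 16 = 64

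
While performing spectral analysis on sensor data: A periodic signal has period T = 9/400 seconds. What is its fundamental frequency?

The fundamental frequency is the reciprocal of the period.
f = 1/T = 1/(9/400) = 400/9 Hz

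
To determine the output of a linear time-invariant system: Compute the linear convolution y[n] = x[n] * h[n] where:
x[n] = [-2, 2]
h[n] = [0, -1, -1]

y[n] = sum_k x[k]*h[n-k]. Output length = len(x) + len(h) - 1 = 2 + 3 - 1 = 4.
y[0] = -2*0 = 0
y[1] = 2*0 + -2*-1 = 2
y[2] = 2*-1 + -2*-1 = 0
y[3] = 2*-1 = -2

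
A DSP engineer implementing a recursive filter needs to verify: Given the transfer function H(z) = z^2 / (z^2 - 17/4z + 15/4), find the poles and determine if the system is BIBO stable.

Poles are roots of the denominator: z^2 - 17/4z + 15/4 = 0.
Quadratic formula: z = [-(-17/4) +/- sqrt((-17/4)^2 - 4*(15/4))] / 2
Discriminant = 289/16 - 15 = 49/16; sqrt = 7/4.
z = (17/4 +/- 7/4) / 2 => z = 3 or z = 5/4.
|p1| = 5/4, |p2| = 3.
For BIBO stability, all poles must lie inside the unit circle (|p| < 1).
System is UNSTABLE since at least one |p| >= 1.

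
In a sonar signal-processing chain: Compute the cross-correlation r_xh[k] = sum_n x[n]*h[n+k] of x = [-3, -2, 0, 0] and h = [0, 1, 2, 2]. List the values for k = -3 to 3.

Both sequences indexed from 0 and zero outside their support.
Lags with overlap: k = -3 to 3.
  r_xh[-3] = x[3]*h[0] = 0
  r_xh[-2] = x[2]*h[0] + x[3]*h[1] = 0
  r_xh[-1] = x[1]*h[0] + x[2]*h[1] + x[3]*h[2] = 0
  r_xh[0] = x[0]*h[0] + x[1]*h[1] + x[2]*h[2] + x[3]*h[3] = -2
  r_xh[1] = x[0]*h[1] + x[1]*h[2] + x[2]*h[3] = -7
  r_xh[2] = x[0]*h[2] + x[1]*h[3] = -10
  r_xh[3] = x[0]*h[3] = -6
r_xh = [0, 0, 0, -2, -7, -10, -6] (for k = -3, ..., 3)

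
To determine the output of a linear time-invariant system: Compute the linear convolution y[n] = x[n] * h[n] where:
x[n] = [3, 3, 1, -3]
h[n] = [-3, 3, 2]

y[n] = sum_k x[k]*h[n-k]. Output length = len(x) + len(h) - 1 = 4 + 3 - 1 = 6.
y[0] = 3*-3 = -9
y[1] = 3*-3 + 3*3 = 0
y[2] = 1*-3 + 3*3 + 3*2 = 12
y[3] = -3*-3 + 1*3 + 3*2 = 18
y[4] = -3*3 + 1*2 = -7
y[5] = -3*2 = -6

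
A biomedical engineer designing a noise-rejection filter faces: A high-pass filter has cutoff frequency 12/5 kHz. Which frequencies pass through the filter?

A high-pass filter passes all frequencies above the cutoff frequency 12/5 kHz and attenuates lower frequencies.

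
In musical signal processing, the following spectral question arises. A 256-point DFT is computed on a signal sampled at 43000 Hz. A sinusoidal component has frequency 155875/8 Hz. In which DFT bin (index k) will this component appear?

DFT frequency resolution = f_s/N = 43000/256 = 5375/32 Hz
Bin index k = f_signal / resolution = 155875/8 / 5375/32 = 116
The signal frequency 155875/8 Hz falls in DFT bin k = 116.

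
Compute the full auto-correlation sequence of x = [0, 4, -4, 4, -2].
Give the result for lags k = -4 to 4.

r_xx[k] = sum_m x[m]*x[m+k], indexed from 0, for k = -4 to 4:
  r_xx[-4] = x[4]*x[0] = 0
  r_xx[-3] = x[3]*x[0] + x[4]*x[1] = -8
  r_xx[-2] = x[2]*x[0] + x[3]*x[1] + x[4]*x[2] = 24
  r_xx[-1] = x[1]*x[0] + x[2]*x[1] + x[3]*x[2] + x[4]*x[3] = -40
  r_xx[0] = x[0]*x[0] + x[1]*x[1] + x[2]*x[2] + x[3]*x[3] + x[4]*x[4] = 52
  r_xx[1] = x[0]*x[1] + x[1]*x[2] + x[2]*x[3] + x[3]*x[4] = -40
  r_xx[2] = x[0]*x[2] + x[1]*x[3] + x[2]*x[4] = 24
  r_xx[3] = x[0]*x[3] + x[1]*x[4] = -8
  r_xx[4] = x[0]*x[4] = 0
r_xx = [0, -8, 24, -40, 52, -40, 24, -8, 0]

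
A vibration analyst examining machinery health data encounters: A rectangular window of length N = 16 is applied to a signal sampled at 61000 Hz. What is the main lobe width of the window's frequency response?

For a rectangular window of length N,
the main lobe width in frequency is 2*f_s/N.
= 2*61000/16 = 7625 Hz
This determines the minimum frequency separation for resolving two sinusoids.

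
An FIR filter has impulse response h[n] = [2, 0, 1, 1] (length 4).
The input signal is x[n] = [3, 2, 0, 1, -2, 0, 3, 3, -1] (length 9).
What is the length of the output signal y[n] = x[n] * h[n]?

For linear convolution, the output length is:
len(y) = len(x) + len(h) - 1 = 9 + 4 - 1 = 12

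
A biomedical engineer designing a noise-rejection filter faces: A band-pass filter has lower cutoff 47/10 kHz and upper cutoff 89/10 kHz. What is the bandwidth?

Bandwidth = f_high - f_low
= 89/10 kHz - 47/10 kHz = 21/5 kHz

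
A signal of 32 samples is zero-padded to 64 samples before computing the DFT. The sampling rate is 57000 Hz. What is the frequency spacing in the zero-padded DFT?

Original DFT: N = 32, resolution = f_s/N = 57000/32 = 7125/4 Hz
Zero-padded DFT: N = 64, resolution = f_s/N = 57000/64 = 7125/8 Hz
Zero-padding interpolates the spectrum (finer frequency grid)
but does NOT improve the true spectral resolution (ability to resolve close frequencies).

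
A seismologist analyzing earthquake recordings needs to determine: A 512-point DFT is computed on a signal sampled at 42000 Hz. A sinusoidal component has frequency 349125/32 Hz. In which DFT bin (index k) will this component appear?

DFT frequency resolution = f_s/N = 42000/512 = 2625/32 Hz
Bin index k = f_signal / resolution = 349125/32 / 2625/32 = 133
The signal frequency 349125/32 Hz falls in DFT bin k = 133.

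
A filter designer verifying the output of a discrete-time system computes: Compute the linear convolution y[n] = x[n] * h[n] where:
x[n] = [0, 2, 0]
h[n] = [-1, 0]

y[n] = sum_k x[k]*h[n-k]. Output length = len(x) + len(h) - 1 = 3 + 2 - 1 = 4.
y[0] = 0*-1 = 0
y[1] = 2*-1 + 0*0 = -2
y[2] = 0*-1 + 2*0 = 0
y[3] = 0*0 = 0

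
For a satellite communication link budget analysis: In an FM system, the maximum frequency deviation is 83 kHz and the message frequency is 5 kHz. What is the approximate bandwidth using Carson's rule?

Carson's rule: BW = 2*(delta_f + f_m)
= 2*(83 + 5) kHz = 176 kHz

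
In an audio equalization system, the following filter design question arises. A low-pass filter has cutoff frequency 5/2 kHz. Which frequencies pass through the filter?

A low-pass filter passes all frequencies below the cutoff frequency 5/2 kHz and attenuates higher frequencies.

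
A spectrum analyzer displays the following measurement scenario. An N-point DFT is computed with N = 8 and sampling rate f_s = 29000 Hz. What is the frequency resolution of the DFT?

DFT frequency resolution = f_s / N
= 29000 / 8 = 3625 Hz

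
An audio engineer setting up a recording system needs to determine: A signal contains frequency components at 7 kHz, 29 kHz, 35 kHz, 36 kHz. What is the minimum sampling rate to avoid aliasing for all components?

The highest frequency component is f_max = 36 kHz.
Nyquist rate = 2 * f_max = 2 * 36 kHz = 72 kHz.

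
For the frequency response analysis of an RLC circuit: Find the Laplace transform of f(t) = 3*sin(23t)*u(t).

Standard pair: sin(wt)*u(t) <-> w/(s^2+w^2)
With w = 23: L{3*sin(23t)*u(t)} = 69/(s^2+529)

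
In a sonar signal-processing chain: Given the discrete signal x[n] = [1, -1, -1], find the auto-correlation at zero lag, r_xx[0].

The auto-correlation at zero lag r_xx[0] equals the signal energy.
r_xx[0] = sum of x[n]^2 = 1^2 + (-1)^2 + (-1)^2
= 1 + 1 + 1 = 3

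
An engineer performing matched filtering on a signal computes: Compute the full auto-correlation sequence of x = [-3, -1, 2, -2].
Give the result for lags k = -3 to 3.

r_xx[k] = sum_m x[m]*x[m+k], indexed from 0, for k = -3 to 3:
  r_xx[-3] = x[3]*x[0] = 6
  r_xx[-2] = x[2]*x[0] + x[3]*x[1] = -4
  r_xx[-1] = x[1]*x[0] + x[2]*x[1] + x[3]*x[2] = -3
  r_xx[0] = x[0]*x[0] + x[1]*x[1] + x[2]*x[2] + x[3]*x[3] = 18
  r_xx[1] = x[0]*x[1] + x[1]*x[2] + x[2]*x[3] = -3
  r_xx[2] = x[0]*x[2] + x[1]*x[3] = -4
  r_xx[3] = x[0]*x[3] = 6
r_xx = [6, -4, -3, 18, -3, -4, 6]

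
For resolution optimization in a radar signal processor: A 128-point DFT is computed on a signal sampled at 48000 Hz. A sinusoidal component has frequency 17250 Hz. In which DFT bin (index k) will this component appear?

DFT frequency resolution = f_s/N = 48000/128 = 375 Hz
Bin index k = f_signal / resolution = 17250 / 375 = 46
The signal frequency 17250 Hz falls in DFT bin k = 46.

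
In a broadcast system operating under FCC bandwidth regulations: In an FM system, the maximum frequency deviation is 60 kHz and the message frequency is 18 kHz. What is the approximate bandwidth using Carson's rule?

Carson's rule: BW = 2*(delta_f + f_m)
= 2*(60 + 18) kHz = 156 kHz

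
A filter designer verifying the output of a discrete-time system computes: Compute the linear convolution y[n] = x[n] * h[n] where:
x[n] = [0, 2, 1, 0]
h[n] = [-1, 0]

y[n] = sum_k x[k]*h[n-k]. Output length = len(x) + len(h) - 1 = 4 + 2 - 1 = 5.
y[0] = 0*-1 = 0
y[1] = 2*-1 + 0*0 = -2
y[2] = 1*-1 + 2*0 = -1
y[3] = 0*-1 + 1*0 = 0
y[4] = 0*0 = 0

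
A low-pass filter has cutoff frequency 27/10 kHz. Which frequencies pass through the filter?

A low-pass filter passes all frequencies below the cutoff frequency 27/10 kHz and attenuates higher frequencies.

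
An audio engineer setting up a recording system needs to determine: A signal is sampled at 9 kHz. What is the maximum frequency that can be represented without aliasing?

The maximum frequency that can be represented without aliasing
is the Nyquist frequency: f_max = f_s / 2 = 9 kHz / 2 = 9/2 kHz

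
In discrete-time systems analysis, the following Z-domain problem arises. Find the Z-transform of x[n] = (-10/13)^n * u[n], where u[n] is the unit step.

The Z-transform of a^n * u[n] is z/(z-a) for |z| > |a|.
Here a = -10/13, so X(z) = z/(z - (-10/13)) = 13z/(13z + 10)
ROC: |z| > 10/13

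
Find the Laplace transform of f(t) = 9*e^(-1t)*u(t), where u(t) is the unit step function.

Standard Laplace transform pair:
e^(-at)*u(t) <-> 1/(s+a)
With a = 1: L{9*e^(-1t)*u(t)} = 9/(s+1), ROC: Re(s) > -1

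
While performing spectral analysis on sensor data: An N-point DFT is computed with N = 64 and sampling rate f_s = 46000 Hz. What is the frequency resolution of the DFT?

DFT frequency resolution = f_s / N
= 46000 / 64 = 2875/4 Hz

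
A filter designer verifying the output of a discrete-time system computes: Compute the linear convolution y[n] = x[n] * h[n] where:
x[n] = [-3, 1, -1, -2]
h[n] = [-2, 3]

y[n] = sum_k x[k]*h[n-k]. Output length = len(x) + len(h) - 1 = 4 + 2 - 1 = 5.
y[0] = -3*-2 = 6
y[1] = 1*-2 + -3*3 = -11
y[2] = -1*-2 + 1*3 = 5
y[3] = -2*-2 + -1*3 = 1
y[4] = -2*3 = -6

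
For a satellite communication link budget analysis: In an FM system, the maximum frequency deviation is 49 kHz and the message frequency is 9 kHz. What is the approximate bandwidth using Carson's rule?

Carson's rule: BW = 2*(delta_f + f_m)
= 2*(49 + 9) kHz = 116 kHz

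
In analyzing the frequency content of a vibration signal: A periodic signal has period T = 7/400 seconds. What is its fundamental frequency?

The fundamental frequency is the reciprocal of the period.
f = 1/T = 1/(7/400) = 400/7 Hz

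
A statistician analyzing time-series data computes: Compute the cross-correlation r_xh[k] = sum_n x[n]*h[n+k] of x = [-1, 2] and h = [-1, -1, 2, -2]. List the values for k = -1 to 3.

Both sequences indexed from 0 and zero outside their support.
Lags with overlap: k = -1 to 3.
  r_xh[-1] = x[1]*h[0] = -2
  r_xh[0] = x[0]*h[0] + x[1]*h[1] = -1
  r_xh[1] = x[0]*h[1] + x[1]*h[2] = 5
  r_xh[2] = x[0]*h[2] + x[1]*h[3] = -6
  r_xh[3] = x[0]*h[3] = 2
r_xh = [-2, -1, 5, -6, 2] (for k = -1, ..., 3)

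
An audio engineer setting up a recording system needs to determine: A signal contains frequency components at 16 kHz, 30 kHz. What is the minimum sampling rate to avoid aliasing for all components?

The highest frequency component is f_max = 30 kHz.
Nyquist rate = 2 * f_max = 2 * 30 kHz = 60 kHz.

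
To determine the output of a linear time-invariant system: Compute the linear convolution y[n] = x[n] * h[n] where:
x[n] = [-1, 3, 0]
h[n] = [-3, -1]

y[n] = sum_k x[k]*h[n-k]. Output length = len(x) + len(h) - 1 = 3 + 2 - 1 = 4.
y[0] = -1*-3 = 3
y[1] = 3*-3 + -1*-1 = -8
y[2] = 0*-3 + 3*-1 = -3
y[3] = 0*-1 = 0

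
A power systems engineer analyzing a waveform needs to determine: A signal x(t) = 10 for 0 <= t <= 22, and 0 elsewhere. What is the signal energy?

Energy = integral of |x(t)|^2 dt over the signal duration
= 10^2 * 22 = 100 * 22 = 2200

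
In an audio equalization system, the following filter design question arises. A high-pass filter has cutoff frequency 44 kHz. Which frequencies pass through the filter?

A high-pass filter passes all frequencies above the cutoff frequency 44 kHz and attenuates lower frequencies.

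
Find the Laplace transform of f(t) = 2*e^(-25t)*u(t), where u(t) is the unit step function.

Standard Laplace transform pair:
e^(-at)*u(t) <-> 1/(s+a)
With a = 25: L{2*e^(-25t)*u(t)} = 2/(s+25), ROC: Re(s) > -25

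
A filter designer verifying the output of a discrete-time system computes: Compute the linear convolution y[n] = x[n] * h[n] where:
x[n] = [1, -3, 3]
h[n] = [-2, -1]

y[n] = sum_k x[k]*h[n-k]. Output length = len(x) + len(h) - 1 = 3 + 2 - 1 = 4.
y[0] = 1*-2 = -2
y[1] = -3*-2 + 1*-1 = 5
y[2] = 3*-2 + -3*-1 = -3
y[3] = 3*-1 = -3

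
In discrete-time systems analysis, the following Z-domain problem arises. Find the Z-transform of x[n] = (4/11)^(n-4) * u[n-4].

Time-shifting property: if X(z) = Z{x[n]}, then Z{x[n-d]} = z^(-d) * X(z)
X(z) = z/(z - 4/11) for x[n] = (4/11)^n * u[n]
Z{x[n-4]} = z^(-4) * z/(z - 4/11) = z^(-3)/(z - 4/11)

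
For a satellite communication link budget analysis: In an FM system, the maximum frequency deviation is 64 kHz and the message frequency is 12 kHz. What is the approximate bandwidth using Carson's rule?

Carson's rule: BW = 2*(delta_f + f_m)
= 2*(64 + 12) kHz = 152 kHz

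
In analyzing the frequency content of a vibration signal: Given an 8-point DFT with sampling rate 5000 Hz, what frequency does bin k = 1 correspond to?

The frequency of DFT bin k is: f_k = k * f_s / N
f_1 = 1 * 5000 / 8 = 625 Hz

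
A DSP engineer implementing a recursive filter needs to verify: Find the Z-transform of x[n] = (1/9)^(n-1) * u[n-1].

Time-shifting property: if X(z) = Z{x[n]}, then Z{x[n-d]} = z^(-d) * X(z)
X(z) = z/(z - 1/9) for x[n] = (1/9)^n * u[n]
Z{x[n-1]} = z^(-1) * z/(z - 1/9) = 1/(z - 1/9)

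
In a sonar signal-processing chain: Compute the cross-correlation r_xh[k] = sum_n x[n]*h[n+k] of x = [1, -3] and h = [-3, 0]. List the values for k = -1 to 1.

Both sequences indexed from 0 and zero outside their support.
Lags with overlap: k = -1 to 1.
  r_xh[-1] = x[1]*h[0] = 9
  r_xh[0] = x[0]*h[0] + x[1]*h[1] = -3
  r_xh[1] = x[0]*h[1] = 0
r_xh = [9, -3, 0] (for k = -1, ..., 1)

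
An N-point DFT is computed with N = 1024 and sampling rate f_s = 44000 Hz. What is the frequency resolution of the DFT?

DFT frequency resolution = f_s / N
= 44000 / 1024 = 1375/32 Hz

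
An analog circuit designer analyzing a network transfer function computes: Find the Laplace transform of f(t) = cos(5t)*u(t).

Standard pair: cos(wt)*u(t) <-> s/(s^2+w^2)
With w = 5: L{cos(5t)*u(t)} = s/(s^2+25)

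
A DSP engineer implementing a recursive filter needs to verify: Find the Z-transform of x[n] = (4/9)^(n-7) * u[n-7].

Time-shifting property: if X(z) = Z{x[n]}, then Z{x[n-d]} = z^(-d) * X(z)
X(z) = z/(z - 4/9) for x[n] = (4/9)^n * u[n]
Z{x[n-7]} = z^(-7) * z/(z - 4/9) = z^(-6)/(z - 4/9)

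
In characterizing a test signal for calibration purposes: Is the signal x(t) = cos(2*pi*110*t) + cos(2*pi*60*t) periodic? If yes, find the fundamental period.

f1 = 110 Hz, f2 = 60 Hz
Period T1 = 1/110, T2 = 1/60
Ratio T1/T2 = 60/110, which is rational.
The signal is periodic with fundamental period T = 1/GCD(110,60) = 1/10 s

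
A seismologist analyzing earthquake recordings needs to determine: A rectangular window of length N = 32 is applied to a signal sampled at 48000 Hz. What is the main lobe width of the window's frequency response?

For a rectangular window of length N,
the main lobe width in frequency is 2*f_s/N.
= 2*48000/32 = 3000 Hz
This determines the minimum frequency separation for resolving two sinusoids.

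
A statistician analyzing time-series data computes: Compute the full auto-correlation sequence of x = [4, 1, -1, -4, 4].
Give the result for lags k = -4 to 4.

r_xx[k] = sum_m x[m]*x[m+k], indexed from 0, for k = -4 to 4:
  r_xx[-4] = x[4]*x[0] = 16
  r_xx[-3] = x[3]*x[0] + x[4]*x[1] = -12
  r_xx[-2] = x[2]*x[0] + x[3]*x[1] + x[4]*x[2] = -12
  r_xx[-1] = x[1]*x[0] + x[2]*x[1] + x[3]*x[2] + x[4]*x[3] = -9
  r_xx[0] = x[0]*x[0] + x[1]*x[1] + x[2]*x[2] + x[3]*x[3] + x[4]*x[4] = 50
  r_xx[1] = x[0]*x[1] + x[1]*x[2] + x[2]*x[3] + x[3]*x[4] = -9
  r_xx[2] = x[0]*x[2] + x[1]*x[3] + x[2]*x[4] = -12
  r_xx[3] = x[0]*x[3] + x[1]*x[4] = -12
  r_xx[4] = x[0]*x[4] = 16
r_xx = [16, -12, -12, -9, 50, -9, -12, -12, 16]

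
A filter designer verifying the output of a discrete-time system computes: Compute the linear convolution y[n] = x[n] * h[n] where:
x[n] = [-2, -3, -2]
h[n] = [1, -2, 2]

y[n] = sum_k x[k]*h[n-k]. Output length = len(x) + len(h) - 1 = 3 + 3 - 1 = 5.
y[0] = -2*1 = -2
y[1] = -3*1 + -2*-2 = 1
y[2] = -2*1 + -3*-2 + -2*2 = 0
y[3] = -2*-2 + -3*2 = -2
y[4] = -2*2 = -4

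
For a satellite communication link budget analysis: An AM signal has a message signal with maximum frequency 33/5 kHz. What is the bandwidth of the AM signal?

In AM (double-sideband), the bandwidth is twice the message frequency.
BW = 2 * f_m = 2 * 33/5 kHz = 66/5 kHz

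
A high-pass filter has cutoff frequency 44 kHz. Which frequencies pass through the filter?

A high-pass filter passes all frequencies above the cutoff frequency 44 kHz and attenuates lower frequencies.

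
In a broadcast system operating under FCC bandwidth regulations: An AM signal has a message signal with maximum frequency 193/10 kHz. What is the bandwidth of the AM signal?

In AM (double-sideband), the bandwidth is twice the message frequency.
BW = 2 * f_m = 2 * 193/10 kHz = 193/5 kHz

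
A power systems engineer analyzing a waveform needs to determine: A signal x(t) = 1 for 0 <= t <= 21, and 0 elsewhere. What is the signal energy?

Energy = integral of |x(t)|^2 dt over the signal duration
= 1^2 * 21 = 1 * 21 = 21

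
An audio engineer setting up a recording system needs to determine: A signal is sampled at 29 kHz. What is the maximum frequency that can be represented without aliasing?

The maximum frequency that can be represented without aliasing
is the Nyquist frequency: f_max = f_s / 2 = 29 kHz / 2 = 29/2 kHz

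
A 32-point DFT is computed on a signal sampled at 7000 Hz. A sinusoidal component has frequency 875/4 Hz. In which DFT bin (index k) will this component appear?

DFT frequency resolution = f_s/N = 7000/32 = 875/4 Hz
Bin index k = f_signal / resolution = 875/4 / 875/4 = 1
The signal frequency 875/4 Hz falls in DFT bin k = 1.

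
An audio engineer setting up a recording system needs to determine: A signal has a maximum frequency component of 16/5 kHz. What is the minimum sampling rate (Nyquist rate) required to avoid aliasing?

By the Nyquist-Shannon sampling theorem,
the minimum sampling rate (Nyquist rate) must be at least 2 * f_max.
Nyquist rate = 2 * 16/5 kHz = 32/5 kHz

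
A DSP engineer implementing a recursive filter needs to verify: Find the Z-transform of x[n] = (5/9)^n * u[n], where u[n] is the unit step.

The Z-transform of a^n * u[n] is z/(z-a) for |z| > |a|.
Here a = 5/9, so X(z) = z/(z - (5/9)) = 9z/(9z - 5)
ROC: |z| > 5/9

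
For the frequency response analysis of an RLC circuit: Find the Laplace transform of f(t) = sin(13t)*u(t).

Standard pair: sin(wt)*u(t) <-> w/(s^2+w^2)
With w = 13: L{sin(13t)*u(t)} = 13/(s^2+169)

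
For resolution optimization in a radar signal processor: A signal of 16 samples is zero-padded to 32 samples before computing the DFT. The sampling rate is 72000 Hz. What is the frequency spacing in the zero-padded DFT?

Original DFT: N = 16, resolution = f_s/N = 72000/16 = 4500 Hz
Zero-padded DFT: N = 32, resolution = f_s/N = 72000/32 = 2250 Hz
Zero-padding interpolates the spectrum (finer frequency grid)
but does NOT improve the true spectral resolution (ability to resolve close frequencies).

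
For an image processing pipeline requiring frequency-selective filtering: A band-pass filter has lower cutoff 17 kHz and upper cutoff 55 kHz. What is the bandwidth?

Bandwidth = f_high - f_low
= 55 kHz - 17 kHz = 38 kHz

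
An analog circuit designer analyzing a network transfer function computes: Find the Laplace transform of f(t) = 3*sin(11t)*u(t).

Standard pair: sin(wt)*u(t) <-> w/(s^2+w^2)
With w = 11: L{3*sin(11t)*u(t)} = 33/(s^2+121)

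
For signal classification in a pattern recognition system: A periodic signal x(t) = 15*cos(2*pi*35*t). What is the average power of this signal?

Average power of A*cos(wt) is A^2/2.
P = 15^2 / 2 = 225/2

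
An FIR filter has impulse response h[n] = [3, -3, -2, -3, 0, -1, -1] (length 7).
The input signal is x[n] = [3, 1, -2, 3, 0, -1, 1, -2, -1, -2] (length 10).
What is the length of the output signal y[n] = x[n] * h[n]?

For linear convolution, the output length is:
len(y) = len(x) + len(h) - 1 = 10 + 7 - 1 = 16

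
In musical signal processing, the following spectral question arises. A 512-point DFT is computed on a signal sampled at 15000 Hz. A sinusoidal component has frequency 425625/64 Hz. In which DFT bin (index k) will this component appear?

DFT frequency resolution = f_s/N = 15000/512 = 1875/64 Hz
Bin index k = f_signal / resolution = 425625/64 / 1875/64 = 227
The signal frequency 425625/64 Hz falls in DFT bin k = 227.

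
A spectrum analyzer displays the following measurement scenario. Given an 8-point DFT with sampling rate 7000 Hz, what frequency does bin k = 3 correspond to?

The frequency of DFT bin k is: f_k = k * f_s / N
f_3 = 3 * 7000 / 8 = 2625 Hz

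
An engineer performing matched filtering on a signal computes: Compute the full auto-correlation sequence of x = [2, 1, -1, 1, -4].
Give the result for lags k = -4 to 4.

r_xx[k] = sum_m x[m]*x[m+k], indexed from 0, for k = -4 to 4:
  r_xx[-4] = x[4]*x[0] = -8
  r_xx[-3] = x[3]*x[0] + x[4]*x[1] = -2
  r_xx[-2] = x[2]*x[0] + x[3]*x[1] + x[4]*x[2] = 3
  r_xx[-1] = x[1]*x[0] + x[2]*x[1] + x[3]*x[2] + x[4]*x[3] = -4
  r_xx[0] = x[0]*x[0] + x[1]*x[1] + x[2]*x[2] + x[3]*x[3] + x[4]*x[4] = 23
  r_xx[1] = x[0]*x[1] + x[1]*x[2] + x[2]*x[3] + x[3]*x[4] = -4
  r_xx[2] = x[0]*x[2] + x[1]*x[3] + x[2]*x[4] = 3
  r_xx[3] = x[0]*x[3] + x[1]*x[4] = -2
  r_xx[4] = x[0]*x[4] = -8
r_xx = [-8, -2, 3, -4, 23, -4, 3, -2, -8]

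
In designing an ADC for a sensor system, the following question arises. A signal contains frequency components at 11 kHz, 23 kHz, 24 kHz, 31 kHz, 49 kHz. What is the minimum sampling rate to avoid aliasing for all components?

The highest frequency component is f_max = 49 kHz.
Nyquist rate = 2 * f_max = 2 * 49 kHz = 98 kHz.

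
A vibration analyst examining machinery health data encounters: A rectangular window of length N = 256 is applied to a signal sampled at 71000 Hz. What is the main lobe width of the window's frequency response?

For a rectangular window of length N,
the main lobe width in frequency is 2*f_s/N.
= 2*71000/256 = 8875/16 Hz
This determines the minimum frequency separation for resolving two sinusoids.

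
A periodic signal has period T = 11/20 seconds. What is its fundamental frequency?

The fundamental frequency is the reciprocal of the period.
f = 1/T = 1/(11/20) = 20/11 Hz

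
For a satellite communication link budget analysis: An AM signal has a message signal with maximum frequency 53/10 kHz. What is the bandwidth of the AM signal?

In AM (double-sideband), the bandwidth is twice the message frequency.
BW = 2 * f_m = 2 * 53/10 kHz = 53/5 kHz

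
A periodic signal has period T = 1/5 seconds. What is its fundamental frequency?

The fundamental frequency is the reciprocal of the period.
f = 1/T = 1/(1/5) = 5 Hz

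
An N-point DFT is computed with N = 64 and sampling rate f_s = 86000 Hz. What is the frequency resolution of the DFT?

DFT frequency resolution = f_s / N
= 86000 / 64 = 5375/4 Hz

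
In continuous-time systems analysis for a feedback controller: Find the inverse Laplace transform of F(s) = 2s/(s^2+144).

Standard pair: s/(s^2+w^2) <-> cos(wt)*u(t)
With k=2, w=12: f(t) = 2*cos(12t)*u(t)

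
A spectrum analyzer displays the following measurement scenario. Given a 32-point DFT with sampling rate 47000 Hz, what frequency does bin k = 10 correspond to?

The frequency of DFT bin k is: f_k = k * f_s / N
f_10 = 10 * 47000 / 32 = 29375/2 Hz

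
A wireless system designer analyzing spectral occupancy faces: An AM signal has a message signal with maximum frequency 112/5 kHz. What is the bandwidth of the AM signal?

In AM (double-sideband), the bandwidth is twice the message frequency.
BW = 2 * f_m = 2 * 112/5 kHz = 224/5 kHz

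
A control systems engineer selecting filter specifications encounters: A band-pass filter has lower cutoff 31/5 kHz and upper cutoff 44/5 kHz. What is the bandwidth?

Bandwidth = f_high - f_low
= 44/5 kHz - 31/5 kHz = 13/5 kHz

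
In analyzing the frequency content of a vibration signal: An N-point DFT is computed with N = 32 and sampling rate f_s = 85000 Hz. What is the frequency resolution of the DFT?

DFT frequency resolution = f_s / N
= 85000 / 32 = 10625/4 Hz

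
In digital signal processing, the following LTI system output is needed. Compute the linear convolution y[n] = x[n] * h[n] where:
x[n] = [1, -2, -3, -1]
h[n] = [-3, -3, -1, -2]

y[n] = sum_k x[k]*h[n-k]. Output length = len(x) + len(h) - 1 = 4 + 4 - 1 = 7.
y[0] = 1*-3 = -3
y[1] = -2*-3 + 1*-3 = 3
y[2] = -3*-3 + -2*-3 + 1*-1 = 14
y[3] = -1*-3 + -3*-3 + -2*-1 + 1*-2 = 12
y[4] = -1*-3 + -3*-1 + -2*-2 = 10
y[5] = -1*-1 + -3*-2 = 7
y[6] = -1*-2 = 2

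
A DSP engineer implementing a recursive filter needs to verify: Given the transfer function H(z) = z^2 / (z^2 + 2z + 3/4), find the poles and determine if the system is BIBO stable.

Poles are roots of the denominator: z^2 + 2z + 3/4 = 0.
Quadratic formula: z = [-(2) +/- sqrt((2)^2 - 4*(3/4))] / 2
Discriminant = 4 - 3 = 1; sqrt = 1.
z = (-2 +/- 1) / 2 => z = -1/2 or z = -3/2.
|p1| = 3/2, |p2| = 1/2.
For BIBO stability, all poles must lie inside the unit circle (|p| < 1).
System is UNSTABLE since at least one |p| >= 1.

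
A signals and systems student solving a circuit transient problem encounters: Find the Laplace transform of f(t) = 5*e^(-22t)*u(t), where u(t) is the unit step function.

Standard Laplace transform pair:
e^(-at)*u(t) <-> 1/(s+a)
With a = 22: L{5*e^(-22t)*u(t)} = 5/(s+22), ROC: Re(s) > -22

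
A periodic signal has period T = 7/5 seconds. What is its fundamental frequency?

The fundamental frequency is the reciprocal of the period.
f = 1/T = 1/(7/5) = 5/7 Hz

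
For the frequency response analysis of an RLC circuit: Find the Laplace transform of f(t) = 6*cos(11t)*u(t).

Standard pair: cos(wt)*u(t) <-> s/(s^2+w^2)
With w = 11: L{6*cos(11t)*u(t)} = 6s/(s^2+121)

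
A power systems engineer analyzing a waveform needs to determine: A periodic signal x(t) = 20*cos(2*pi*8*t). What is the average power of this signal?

Average power of A*cos(wt) is A^2/2.
P = 20^2 / 2 = 400/2 = 200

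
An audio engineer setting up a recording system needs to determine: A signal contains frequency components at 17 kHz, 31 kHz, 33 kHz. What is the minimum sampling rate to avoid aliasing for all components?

The highest frequency component is f_max = 33 kHz.
Nyquist rate = 2 * f_max = 2 * 33 kHz = 66 kHz.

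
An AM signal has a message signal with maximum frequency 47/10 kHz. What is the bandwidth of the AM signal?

In AM (double-sideband), the bandwidth is twice the message frequency.
BW = 2 * f_m = 2 * 47/10 kHz = 47/5 kHz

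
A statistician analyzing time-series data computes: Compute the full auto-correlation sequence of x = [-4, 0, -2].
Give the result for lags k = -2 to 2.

r_xx[k] = sum_m x[m]*x[m+k], indexed from 0, for k = -2 to 2:
  r_xx[-2] = x[2]*x[0] = 8
  r_xx[-1] = x[1]*x[0] + x[2]*x[1] = 0
  r_xx[0] = x[0]*x[0] + x[1]*x[1] + x[2]*x[2] = 20
  r_xx[1] = x[0]*x[1] + x[1]*x[2] = 0
  r_xx[2] = x[0]*x[2] = 8
r_xx = [8, 0, 20, 0, 8]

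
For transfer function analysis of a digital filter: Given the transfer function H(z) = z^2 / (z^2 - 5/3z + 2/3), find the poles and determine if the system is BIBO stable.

Poles are roots of the denominator: z^2 - 5/3z + 2/3 = 0.
Quadratic formula: z = [-(-5/3) +/- sqrt((-5/3)^2 - 4*(2/3))] / 2
Discriminant = 25/9 - 8/3 = 1/9; sqrt = 1/3.
z = (5/3 +/- 1/3) / 2 => z = 1 or z = 2/3.
|p1| = 1, |p2| = 2/3.
For BIBO stability, all poles must lie inside the unit circle (|p| < 1).
System is UNSTABLE since at least one |p| >= 1.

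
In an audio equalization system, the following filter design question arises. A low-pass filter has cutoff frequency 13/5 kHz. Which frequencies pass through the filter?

A low-pass filter passes all frequencies below the cutoff frequency 13/5 kHz and attenuates higher frequencies.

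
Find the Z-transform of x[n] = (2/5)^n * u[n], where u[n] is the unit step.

The Z-transform of a^n * u[n] is z/(z-a) for |z| > |a|.
Here a = 2/5, so X(z) = z/(z - (2/5)) = 5z/(5z - 2)
ROC: |z| > 2/5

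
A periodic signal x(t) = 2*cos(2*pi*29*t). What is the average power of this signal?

Average power of A*cos(wt) is A^2/2.
P = 2^2 / 2 = 4/2 = 2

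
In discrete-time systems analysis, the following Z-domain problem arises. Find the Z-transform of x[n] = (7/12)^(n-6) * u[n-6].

Time-shifting property: if X(z) = Z{x[n]}, then Z{x[n-d]} = z^(-d) * X(z)
X(z) = z/(z - 7/12) for x[n] = (7/12)^n * u[n]
Z{x[n-6]} = z^(-6) * z/(z - 7/12) = z^(-5)/(z - 7/12)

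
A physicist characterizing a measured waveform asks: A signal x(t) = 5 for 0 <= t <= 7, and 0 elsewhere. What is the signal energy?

Energy = integral of |x(t)|^2 dt over the signal duration
= 5^2 * 7 = 25 * 7 = 175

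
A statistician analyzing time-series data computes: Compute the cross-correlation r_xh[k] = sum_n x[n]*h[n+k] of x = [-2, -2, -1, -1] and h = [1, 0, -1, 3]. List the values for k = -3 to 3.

Both sequences indexed from 0 and zero outside their support.
Lags with overlap: k = -3 to 3.
  r_xh[-3] = x[3]*h[0] = -1
  r_xh[-2] = x[2]*h[0] + x[3]*h[1] = -1
  r_xh[-1] = x[1]*h[0] + x[2]*h[1] + x[3]*h[2] = -1
  r_xh[0] = x[0]*h[0] + x[1]*h[1] + x[2]*h[2] + x[3]*h[3] = -4
  r_xh[1] = x[0]*h[1] + x[1]*h[2] + x[2]*h[3] = -1
  r_xh[2] = x[0]*h[2] + x[1]*h[3] = -4
  r_xh[3] = x[0]*h[3] = -6
r_xh = [-1, -1, -1, -4, -1, -4, -6] (for k = -3, ..., 3)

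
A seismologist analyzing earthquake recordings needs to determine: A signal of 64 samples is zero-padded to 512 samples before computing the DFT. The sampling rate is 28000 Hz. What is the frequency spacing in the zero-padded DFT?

Original DFT: N = 64, resolution = f_s/N = 28000/64 = 875/2 Hz
Zero-padded DFT: N = 512, resolution = f_s/N = 28000/512 = 875/16 Hz
Zero-padding interpolates the spectrum (finer frequency grid)
but does NOT improve the true spectral resolution (ability to resolve close frequencies).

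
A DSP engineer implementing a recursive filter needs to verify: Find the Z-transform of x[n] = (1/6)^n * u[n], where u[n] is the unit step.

The Z-transform of a^n * u[n] is z/(z-a) for |z| > |a|.
Here a = 1/6, so X(z) = z/(z - (1/6)) = 6z/(6z - 1)
ROC: |z| > 1/6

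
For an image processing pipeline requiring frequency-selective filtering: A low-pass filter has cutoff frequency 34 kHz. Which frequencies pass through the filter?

A low-pass filter passes all frequencies below the cutoff frequency 34 kHz and attenuates higher frequencies.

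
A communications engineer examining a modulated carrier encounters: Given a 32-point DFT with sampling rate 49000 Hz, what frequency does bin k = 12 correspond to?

The frequency of DFT bin k is: f_k = k * f_s / N
f_12 = 12 * 49000 / 32 = 18375 Hz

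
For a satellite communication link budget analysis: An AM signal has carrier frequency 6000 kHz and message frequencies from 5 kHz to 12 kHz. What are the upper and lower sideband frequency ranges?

Upper sideband (USB) = fc + [fm_low, fm_high] = 6000 + [5, 12] = [6005, 6012] kHz
Lower sideband (LSB) = fc - [fm_high, fm_low] = 6000 - [12, 5] = [5988, 5995] kHz
Total occupied spectrum: 5988 kHz to 6012 kHz (plus carrier at 6000 kHz)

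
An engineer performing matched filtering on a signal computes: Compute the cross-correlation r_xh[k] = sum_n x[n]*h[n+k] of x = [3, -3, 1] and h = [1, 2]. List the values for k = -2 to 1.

Both sequences indexed from 0 and zero outside their support.
Lags with overlap: k = -2 to 1.
  r_xh[-2] = x[2]*h[0] = 1
  r_xh[-1] = x[1]*h[0] + x[2]*h[1] = -1
  r_xh[0] = x[0]*h[0] + x[1]*h[1] = -3
  r_xh[1] = x[0]*h[1] = 6
r_xh = [1, -1, -3, 6] (for k = -2, ..., 1)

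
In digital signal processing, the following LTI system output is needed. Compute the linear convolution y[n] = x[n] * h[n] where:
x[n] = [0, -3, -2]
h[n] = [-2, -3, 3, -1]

y[n] = sum_k x[k]*h[n-k]. Output length = len(x) + len(h) - 1 = 3 + 4 - 1 = 6.
y[0] = 0*-2 = 0
y[1] = -3*-2 + 0*-3 = 6
y[2] = -2*-2 + -3*-3 + 0*3 = 13
y[3] = -2*-3 + -3*3 + 0*-1 = -3
y[4] = -2*3 + -3*-1 = -3
y[5] = -2*-1 = 2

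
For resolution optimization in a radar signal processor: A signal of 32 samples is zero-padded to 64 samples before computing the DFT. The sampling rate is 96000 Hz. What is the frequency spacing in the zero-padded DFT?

Original DFT: N = 32, resolution = f_s/N = 96000/32 = 3000 Hz
Zero-padded DFT: N = 64, resolution = f_s/N = 96000/64 = 1500 Hz
Zero-padding interpolates the spectrum (finer frequency grid)
but does NOT improve the true spectral resolution (ability to resolve close frequencies).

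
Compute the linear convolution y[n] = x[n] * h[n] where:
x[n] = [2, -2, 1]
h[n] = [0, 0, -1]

y[n] = sum_k x[k]*h[n-k]. Output length = len(x) + len(h) - 1 = 3 + 3 - 1 = 5.
y[0] = 2*0 = 0
y[1] = -2*0 + 2*0 = 0
y[2] = 1*0 + -2*0 + 2*-1 = -2
y[3] = 1*0 + -2*-1 = 2
y[4] = 1*-1 = -1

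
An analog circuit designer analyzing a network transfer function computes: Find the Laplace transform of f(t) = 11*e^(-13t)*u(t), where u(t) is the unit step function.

Standard Laplace transform pair:
e^(-at)*u(t) <-> 1/(s+a)
With a = 13: L{11*e^(-13t)*u(t)} = 11/(s+13), ROC: Re(s) > -13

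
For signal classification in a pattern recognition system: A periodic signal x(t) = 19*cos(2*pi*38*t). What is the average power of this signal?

Average power of A*cos(wt) is A^2/2.
P = 19^2 / 2 = 361/2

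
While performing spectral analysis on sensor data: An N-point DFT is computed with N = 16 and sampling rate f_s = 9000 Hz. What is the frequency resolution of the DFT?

DFT frequency resolution = f_s / N
= 9000 / 16 = 1125/2 Hz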